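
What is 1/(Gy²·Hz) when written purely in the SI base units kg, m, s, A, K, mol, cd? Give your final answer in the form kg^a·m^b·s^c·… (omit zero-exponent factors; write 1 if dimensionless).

Gy = J/kg (absorbed dose = energy per mass),
    = m²·s⁻².
So Gy⁻² = m⁻⁴·s⁴.
Hz = 1/s = s⁻¹ (frequency is cycles per second).
So Hz⁻¹ = s.
Combining: Gy⁻²·Hz⁻¹ = (m⁻⁴·s⁴) · s = m⁻⁴·s⁵.

m⁻⁴·s⁵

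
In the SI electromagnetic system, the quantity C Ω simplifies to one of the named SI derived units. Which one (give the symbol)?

C = s·A.
Ω = kg·m²·s⁻³·A⁻².
Combining: C·Ω = (s·A) · (kg·m²·s⁻³·A⁻²) = kg·m²·s⁻²·A⁻¹.
kg·m²·s⁻²·A⁻¹ is the base-SI form of the weber.

Wb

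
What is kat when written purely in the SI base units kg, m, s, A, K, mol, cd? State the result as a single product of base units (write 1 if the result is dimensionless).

kat = mol/s = s⁻¹·mol (catalytic activity).

s⁻¹·mol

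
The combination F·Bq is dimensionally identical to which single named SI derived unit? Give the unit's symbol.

F = C/V (capacitance = charge per voltage),
    = A·s/(kg·m²·s⁻³·A⁻¹) (substituting C and V),
    = kg⁻¹·m⁻²·s⁴·A².
Bq = 1/s = s⁻¹ (activity is decays per second).
Combining: F·Bq = (kg⁻¹·m⁻²·s⁴·A²) · s⁻¹ = kg⁻¹·m⁻²·s³·A².
kg⁻¹·m⁻²·s³·A² is the base-SI form of the siemens.

S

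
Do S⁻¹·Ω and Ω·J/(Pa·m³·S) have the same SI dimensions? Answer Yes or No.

Left side:
  S = 1/Ω (conductance is reciprocal resistance),
      = kg⁻¹·m⁻²·s³·A².
  So S⁻¹ = kg·m²·s⁻³·A⁻².
  Ω = V/A (resistance = voltage per current),
      = kg·m²·s⁻³·A⁻².
  Combining: S⁻¹·Ω = (kg·m²·s⁻³·A⁻²) · (kg·m²·s⁻³·A⁻²) = kg²·m⁴·s⁻⁶·A⁻⁴.
Right side:
  Pa = N/m² (pressure = force per area),
      = kg·m⁻¹·s⁻².
  So Pa⁻¹ = kg⁻¹·m·s².
  Ω = V/A (resistance = voltage per current),
      = kg·m²·s⁻³·A⁻².
  S = 1/Ω (conductance is reciprocal resistance),
      = kg⁻¹·m⁻²·s³·A².
  So S⁻¹ = kg·m²·s⁻³·A⁻².
  J = N·m (work = force × distance),
      = kg·m²·s⁻².
  Combining: Pa⁻¹·Ω·m⁻³·S⁻¹·J = (kg⁻¹·m·s²) · (kg·m²·s⁻³·A⁻²) · m⁻³ · (kg·m²·s⁻³·A⁻²) · (kg·m²·s⁻²) = kg²·m⁴·s⁻⁶·A⁻⁴.
Both reduce to kg²·m⁴·s⁻⁶·A⁻⁴.

Yes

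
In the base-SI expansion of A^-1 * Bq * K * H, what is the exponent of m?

2

Bq = s⁻¹.
H = kg·m²·s⁻²·A⁻².
Combining: A⁻¹·Bq·K·H = A⁻¹ · s⁻¹ · K · (kg·m²·s⁻²·A⁻²) = kg·m²·s⁻³·A⁻³·K.
The exponent of m is 2.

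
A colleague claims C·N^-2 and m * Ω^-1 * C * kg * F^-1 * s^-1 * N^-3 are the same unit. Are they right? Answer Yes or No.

Left side:
  C = s·A.
  N = kg·m·s⁻².
  So N⁻² = kg⁻²·m⁻²·s⁴.
  Combining: C·N⁻² = (s·A) · (kg⁻²·m⁻²·s⁴) = kg⁻²·m⁻²·s⁵·A.
Right side:
  Ω = kg·m²·s⁻³·A⁻².
  So Ω⁻¹ = kg⁻¹·m⁻²·s³·A².
  C = s·A.
  F = kg⁻¹·m⁻²·s⁴·A².
  So F⁻¹ = kg·m²·s⁻⁴·A⁻².
  N = kg·m·s⁻².
  So N⁻³ = kg⁻³·m⁻³·s⁶.
  Combining: m·Ω⁻¹·C·kg·F⁻¹·s⁻¹·N⁻³ = m · (kg⁻¹·m⁻²·s³·A²) · (s·A) · kg · (kg·m²·s⁻⁴·A⁻²) · s⁻¹ · (kg⁻³·m⁻³·s⁶) = kg⁻²·m⁻²·s⁵·A.
Both reduce to kg⁻²·m⁻²·s⁵·A.

Yes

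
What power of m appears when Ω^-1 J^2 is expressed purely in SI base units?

Ω = V/A (resistance = voltage per current),
    = kg·m²·s⁻³·A⁻².
So Ω⁻¹ = kg⁻¹·m⁻²·s³·A².
J = N·m (work = force × distance),
    = kg·m²·s⁻².
So J² = kg²·m⁴·s⁻⁴.
Combining: Ω⁻¹·J² = (kg⁻¹·m⁻²·s³·A²) · (kg²·m⁴·s⁻⁴) = kg·m²·s⁻¹·A².
The exponent of m is 2.

2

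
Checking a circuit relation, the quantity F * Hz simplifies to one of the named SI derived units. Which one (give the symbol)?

S

F = C/V (capacitance = charge per voltage),
    = A·s/(kg·m²·s⁻³·A⁻¹) (substituting C and V),
    = kg⁻¹·m⁻²·s⁴·A².
Hz = 1/s = s⁻¹ (frequency is cycles per second).
Combining: F·Hz = (kg⁻¹·m⁻²·s⁴·A²) · s⁻¹ = kg⁻¹·m⁻²·s³·A².
kg⁻¹·m⁻²·s³·A² is the base-SI form of the siemens.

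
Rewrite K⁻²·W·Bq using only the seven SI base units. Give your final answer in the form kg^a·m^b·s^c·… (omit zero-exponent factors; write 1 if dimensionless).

kg·m²·s⁻⁴·K⁻²

W = kg·m²·s⁻³.
Bq = s⁻¹.
Combining: K⁻²·W·Bq = K⁻² · (kg·m²·s⁻³) · s⁻¹ = kg·m²·s⁻⁴·K⁻².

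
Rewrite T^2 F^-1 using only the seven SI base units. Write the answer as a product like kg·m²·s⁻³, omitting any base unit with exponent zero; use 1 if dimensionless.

T = Wb/m² (flux density = flux per area),
    = kg·s⁻²·A⁻¹.
So T² = kg²·s⁻⁴·A⁻².
F = C/V (capacitance = charge per voltage),
    = A·s/(kg·m²·s⁻³·A⁻¹) (substituting C and V),
    = kg⁻¹·m⁻²·s⁴·A².
So F⁻¹ = kg·m²·s⁻⁴·A⁻².
Combining: T²·F⁻¹ = (kg²·s⁻⁴·A⁻²) · (kg·m²·s⁻⁴·A⁻²) = kg³·m²·s⁻⁸·A⁻⁴.

kg³·m²·s⁻⁸·A⁻⁴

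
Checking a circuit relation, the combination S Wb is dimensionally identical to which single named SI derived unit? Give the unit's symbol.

S = kg⁻¹·m⁻²·s³·A².
Wb = kg·m²·s⁻²·A⁻¹.
Combining: S·Wb = (kg⁻¹·m⁻²·s³·A²) · (kg·m²·s⁻²·A⁻¹) = s·A.
s·A is the base-SI form of the coulomb.

C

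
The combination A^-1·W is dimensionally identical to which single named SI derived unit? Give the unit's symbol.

W = kg·m²·s⁻³.
Combining: A⁻¹·W = A⁻¹ · (kg·m²·s⁻³) = kg·m²·s⁻³·A⁻¹.
kg·m²·s⁻³·A⁻¹ is the base-SI form of the volt.

V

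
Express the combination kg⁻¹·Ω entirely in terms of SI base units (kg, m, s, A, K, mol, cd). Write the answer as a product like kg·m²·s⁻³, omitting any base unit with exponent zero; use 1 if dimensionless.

m²·s⁻³·A⁻²

Ω = kg·m²·s⁻³·A⁻².
Combining: kg⁻¹·Ω = kg⁻¹ · (kg·m²·s⁻³·A⁻²) = m²·s⁻³·A⁻².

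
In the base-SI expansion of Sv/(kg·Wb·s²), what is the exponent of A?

Wb = kg·m²·s⁻²·A⁻¹.
So Wb⁻¹ = kg⁻¹·m⁻²·s²·A.
Sv = m²·s⁻².
Combining: kg⁻¹·Wb⁻¹·s⁻²·Sv = kg⁻¹ · (kg⁻¹·m⁻²·s²·A) · s⁻² · (m²·s⁻²) = kg⁻²·s⁻²·A.
The exponent of A is 1.

1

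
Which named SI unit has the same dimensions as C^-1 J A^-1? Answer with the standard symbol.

Ω

C = A·s = s·A (charge = current × time).
So C⁻¹ = s⁻¹·A⁻¹.
J = N·m (work = force × distance),
    = kg·m²·s⁻².
Combining: C⁻¹·J·A⁻¹ = (s⁻¹·A⁻¹) · (kg·m²·s⁻²) · A⁻¹ = kg·m²·s⁻³·A⁻².
kg·m²·s⁻³·A⁻² is the base-SI form of the ohm.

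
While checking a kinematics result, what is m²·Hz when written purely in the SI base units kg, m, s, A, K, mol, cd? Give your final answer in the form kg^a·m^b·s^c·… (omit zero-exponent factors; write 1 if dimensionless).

m²·s⁻¹

Hz = s⁻¹.
Combining: m²·Hz = m² · s⁻¹ = m²·s⁻¹.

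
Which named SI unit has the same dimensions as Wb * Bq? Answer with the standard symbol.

V

Wb = kg·m²·s⁻²·A⁻¹.
Bq = s⁻¹.
Combining: Wb·Bq = (kg·m²·s⁻²·A⁻¹) · s⁻¹ = kg·m²·s⁻³·A⁻¹.
kg·m²·s⁻³·A⁻¹ is the base-SI form of the volt.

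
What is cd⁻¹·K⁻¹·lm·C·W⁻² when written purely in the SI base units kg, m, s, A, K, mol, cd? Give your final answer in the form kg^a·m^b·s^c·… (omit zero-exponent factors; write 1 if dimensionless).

kg⁻²·m⁻⁴·s⁷·A·K⁻¹

lm = cd·sr = cd (luminous flux; sr is dimensionless).
C = A·s = s·A (charge = current × time).
W = J/s (power = energy per time),
    = kg·m²·s⁻³.
So W⁻² = kg⁻²·m⁻⁴·s⁶.
Combining: cd⁻¹·K⁻¹·lm·C·W⁻² = cd⁻¹ · K⁻¹ · cd · (s·A) · (kg⁻²·m⁻⁴·s⁶) = kg⁻²·m⁻⁴·s⁷·A·K⁻¹.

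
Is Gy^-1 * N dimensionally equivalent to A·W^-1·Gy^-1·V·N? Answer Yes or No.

Left side:
  Gy = m²·s⁻².
  So Gy⁻¹ = m⁻²·s².
  N = kg·m·s⁻².
  Combining: Gy⁻¹·N = (m⁻²·s²) · (kg·m·s⁻²) = kg·m⁻¹.
Right side:
  W = kg·m²·s⁻³.
  So W⁻¹ = kg⁻¹·m⁻²·s³.
  Gy = m²·s⁻².
  So Gy⁻¹ = m⁻²·s².
  V = kg·m²·s⁻³·A⁻¹.
  N = kg·m·s⁻².
  Combining: A·W⁻¹·Gy⁻¹·V·N = A · (kg⁻¹·m⁻²·s³) · (m⁻²·s²) · (kg·m²·s⁻³·A⁻¹) · (kg·m·s⁻²) = kg·m⁻¹.
Both reduce to kg·m⁻¹.

Yes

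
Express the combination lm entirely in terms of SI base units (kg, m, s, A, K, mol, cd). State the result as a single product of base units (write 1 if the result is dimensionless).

cd

lm = cd.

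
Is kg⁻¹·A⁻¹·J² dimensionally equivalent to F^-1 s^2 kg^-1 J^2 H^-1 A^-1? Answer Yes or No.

Yes

Left side:
  J = N·m (work = force × distance),
      = kg·m²·s⁻².
  So J² = kg²·m⁴·s⁻⁴.
  Combining: kg⁻¹·A⁻¹·J² = kg⁻¹ · A⁻¹ · (kg²·m⁴·s⁻⁴) = kg·m⁴·s⁻⁴·A⁻¹.
Right side:
  F = C/V (capacitance = charge per voltage),
      = A·s/(kg·m²·s⁻³·A⁻¹) (substituting C and V),
      = kg⁻¹·m⁻²·s⁴·A².
  So F⁻¹ = kg·m²·s⁻⁴·A⁻².
  J = N·m (work = force × distance),
      = kg·m²·s⁻².
  So J² = kg²·m⁴·s⁻⁴.
  H = Wb/A (inductance = flux per current),
      = kg·m²·s⁻²·A⁻².
  So H⁻¹ = kg⁻¹·m⁻²·s²·A².
  Combining: F⁻¹·s²·kg⁻¹·J²·H⁻¹·A⁻¹ = (kg·m²·s⁻⁴·A⁻²) · s² · kg⁻¹ · (kg²·m⁴·s⁻⁴) · (kg⁻¹·m⁻²·s²·A²) · A⁻¹ = kg·m⁴·s⁻⁴·A⁻¹.
Both reduce to kg·m⁴·s⁻⁴·A⁻¹.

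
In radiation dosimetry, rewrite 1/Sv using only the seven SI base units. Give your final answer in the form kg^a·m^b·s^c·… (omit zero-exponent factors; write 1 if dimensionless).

m⁻²·s²

Sv = m²·s⁻².
So Sv⁻¹ = m⁻²·s².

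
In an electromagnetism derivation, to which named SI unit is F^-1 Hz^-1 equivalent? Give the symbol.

F = C/V (capacitance = charge per voltage),
    = A·s/(kg·m²·s⁻³·A⁻¹) (substituting C and V),
    = kg⁻¹·m⁻²·s⁴·A².
So F⁻¹ = kg·m²·s⁻⁴·A⁻².
Hz = 1/s = s⁻¹ (frequency is cycles per second).
So Hz⁻¹ = s.
Combining: F⁻¹·Hz⁻¹ = (kg·m²·s⁻⁴·A⁻²) · s = kg·m²·s⁻³·A⁻².
kg·m²·s⁻³·A⁻² is the base-SI form of the ohm.

Ω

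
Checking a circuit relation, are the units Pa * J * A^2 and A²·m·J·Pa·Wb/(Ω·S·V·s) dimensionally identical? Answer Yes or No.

Left side:
  Pa = kg·m⁻¹·s⁻².
  J = kg·m²·s⁻².
  Combining: Pa·J·A² = (kg·m⁻¹·s⁻²) · (kg·m²·s⁻²) · A² = kg²·m·s⁻⁴·A².
Right side:
  Ω = kg·m²·s⁻³·A⁻².
  So Ω⁻¹ = kg⁻¹·m⁻²·s³·A².
  S = kg⁻¹·m⁻²·s³·A².
  So S⁻¹ = kg·m²·s⁻³·A⁻².
  J = kg·m²·s⁻².
  Pa = kg·m⁻¹·s⁻².
  V = kg·m²·s⁻³·A⁻¹.
  So V⁻¹ = kg⁻¹·m⁻²·s³·A.
  Wb = kg·m²·s⁻²·A⁻¹.
  Combining: Ω⁻¹·A²·m·S⁻¹·J·Pa·V⁻¹·Wb·s⁻¹ = (kg⁻¹·m⁻²·s³·A²) · A² · m · (kg·m²·s⁻³·A⁻²) · (kg·m²·s⁻²) · (kg·m⁻¹·s⁻²) · (kg⁻¹·m⁻²·s³·A) · (kg·m²·s⁻²·A⁻¹) · s⁻¹ = kg²·m²·s⁻⁴·A².
Left is kg²·m·s⁻⁴·A²; right is kg²·m²·s⁻⁴·A² — different.

No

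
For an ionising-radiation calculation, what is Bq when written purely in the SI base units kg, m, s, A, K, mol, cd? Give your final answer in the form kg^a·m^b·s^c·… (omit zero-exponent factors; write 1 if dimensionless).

Bq = 1/s = s⁻¹ (activity is decays per second).

s⁻¹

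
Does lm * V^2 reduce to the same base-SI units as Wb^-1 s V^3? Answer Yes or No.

Left side:
  lm = cd·sr = cd (luminous flux; sr is dimensionless).
  V = W/A (potential = power per current),
      = kg·m²·s⁻³·A⁻¹.
  So V² = kg²·m⁴·s⁻⁶·A⁻².
  Combining: lm·V² = cd · (kg²·m⁴·s⁻⁶·A⁻²) = kg²·m⁴·s⁻⁶·A⁻²·cd.
Right side:
  Wb = kg·m²·s⁻²·A⁻¹.
  So Wb⁻¹ = kg⁻¹·m⁻²·s²·A.
  V = kg·m²·s⁻³·A⁻¹.
  So V³ = kg³·m⁶·s⁻⁹·A⁻³.
  Combining: Wb⁻¹·s·V³ = (kg⁻¹·m⁻²·s²·A) · s · (kg³·m⁶·s⁻⁹·A⁻³) = kg²·m⁴·s⁻⁶·A⁻².
Left is kg²·m⁴·s⁻⁶·A⁻²·cd; right is kg²·m⁴·s⁻⁶·A⁻² — different.

No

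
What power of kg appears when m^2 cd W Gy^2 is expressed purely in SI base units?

W = J/s (power = energy per time),
    = kg·m²·s⁻³.
Gy = J/kg (absorbed dose = energy per mass),
    = m²·s⁻².
So Gy² = m⁴·s⁻⁴.
Combining: m²·cd·W·Gy² = m² · cd · (kg·m²·s⁻³) · (m⁴·s⁻⁴) = kg·m⁸·s⁻⁷·cd.
The exponent of kg is 1.

1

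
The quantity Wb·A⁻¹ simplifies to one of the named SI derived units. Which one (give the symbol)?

Wb = V·s (flux: a volt is a weber per second),
    = kg·m²·s⁻²·A⁻¹.
Combining: Wb·A⁻¹ = (kg·m²·s⁻²·A⁻¹) · A⁻¹ = kg·m²·s⁻²·A⁻².
kg·m²·s⁻²·A⁻² is the base-SI form of the henry.

H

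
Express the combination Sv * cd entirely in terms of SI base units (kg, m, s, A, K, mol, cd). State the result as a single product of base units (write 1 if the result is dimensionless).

m²·s⁻²·cd

Sv = J/kg (equivalent dose = energy per mass),
    = m²·s⁻².
Combining: Sv·cd = (m²·s⁻²) · cd = m²·s⁻²·cd.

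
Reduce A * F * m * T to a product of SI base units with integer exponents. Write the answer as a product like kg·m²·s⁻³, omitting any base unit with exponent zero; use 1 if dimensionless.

F = kg⁻¹·m⁻²·s⁴·A².
T = kg·s⁻²·A⁻¹.
Combining: A·F·m·T = A · (kg⁻¹·m⁻²·s⁴·A²) · m · (kg·s⁻²·A⁻¹) = m⁻¹·s²·A².

m⁻¹·s²·A²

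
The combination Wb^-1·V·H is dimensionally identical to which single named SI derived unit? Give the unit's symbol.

Ω

Wb = kg·m²·s⁻²·A⁻¹.
So Wb⁻¹ = kg⁻¹·m⁻²·s²·A.
V = kg·m²·s⁻³·A⁻¹.
H = kg·m²·s⁻²·A⁻².
Combining: Wb⁻¹·V·H = (kg⁻¹·m⁻²·s²·A) · (kg·m²·s⁻³·A⁻¹) · (kg·m²·s⁻²·A⁻²) = kg·m²·s⁻³·A⁻².
kg·m²·s⁻³·A⁻² is the base-SI form of the ohm.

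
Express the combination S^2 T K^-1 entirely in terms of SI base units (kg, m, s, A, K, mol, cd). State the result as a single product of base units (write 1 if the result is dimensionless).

kg⁻¹·m⁻⁴·s⁴·A³·K⁻¹

S = kg⁻¹·m⁻²·s³·A².
So S² = kg⁻²·m⁻⁴·s⁶·A⁴.
T = kg·s⁻²·A⁻¹.
Combining: S²·T·K⁻¹ = (kg⁻²·m⁻⁴·s⁶·A⁴) · (kg·s⁻²·A⁻¹) · K⁻¹ = kg⁻¹·m⁻⁴·s⁴·A³·K⁻¹.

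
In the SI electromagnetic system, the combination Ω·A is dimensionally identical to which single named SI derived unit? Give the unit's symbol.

V

Ω = V/A (resistance = voltage per current),
    = kg·m²·s⁻³·A⁻².
Combining: Ω·A = (kg·m²·s⁻³·A⁻²) · A = kg·m²·s⁻³·A⁻¹.
kg·m²·s⁻³·A⁻¹ is the base-SI form of the volt.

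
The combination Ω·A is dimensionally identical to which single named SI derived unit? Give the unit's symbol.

V

Ω = V/A (resistance = voltage per current),
    = kg·m²·s⁻³·A⁻².
Combining: Ω·A = (kg·m²·s⁻³·A⁻²) · A = kg·m²·s⁻³·A⁻¹.
kg·m²·s⁻³·A⁻¹ is the base-SI form of the volt.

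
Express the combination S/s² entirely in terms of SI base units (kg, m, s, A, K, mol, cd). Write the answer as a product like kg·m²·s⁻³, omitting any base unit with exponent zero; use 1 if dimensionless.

kg⁻¹·m⁻²·s·A²

S = 1/Ω (conductance is reciprocal resistance),
    = kg⁻¹·m⁻²·s³·A².
Combining: s⁻²·S = s⁻² · (kg⁻¹·m⁻²·s³·A²) = kg⁻¹·m⁻²·s·A².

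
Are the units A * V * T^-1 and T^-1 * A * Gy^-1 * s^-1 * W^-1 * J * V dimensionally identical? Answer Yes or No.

No

Left side:
  V = W/A (potential = power per current),
      = kg·m²·s⁻³·A⁻¹.
  T = Wb/m² (flux density = flux per area),
      = kg·s⁻²·A⁻¹.
  So T⁻¹ = kg⁻¹·s²·A.
  Combining: A·V·T⁻¹ = A · (kg·m²·s⁻³·A⁻¹) · (kg⁻¹·s²·A) = m²·s⁻¹·A.
Right side:
  T = kg·s⁻²·A⁻¹.
  So T⁻¹ = kg⁻¹·s²·A.
  Gy = m²·s⁻².
  So Gy⁻¹ = m⁻²·s².
  W = kg·m²·s⁻³.
  So W⁻¹ = kg⁻¹·m⁻²·s³.
  J = kg·m²·s⁻².
  V = kg·m²·s⁻³·A⁻¹.
  Combining: T⁻¹·A·Gy⁻¹·s⁻¹·W⁻¹·J·V = (kg⁻¹·s²·A) · A · (m⁻²·s²) · s⁻¹ · (kg⁻¹·m⁻²·s³) · (kg·m²·s⁻²) · (kg·m²·s⁻³·A⁻¹) = s·A.
Left is m²·s⁻¹·A; right is s·A — different.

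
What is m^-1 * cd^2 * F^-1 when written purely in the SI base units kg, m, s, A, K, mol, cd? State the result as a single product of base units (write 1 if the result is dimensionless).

F = C/V (capacitance = charge per voltage),
    = A·s/(kg·m²·s⁻³·A⁻¹) (substituting C and V),
    = kg⁻¹·m⁻²·s⁴·A².
So F⁻¹ = kg·m²·s⁻⁴·A⁻².
Combining: m⁻¹·cd²·F⁻¹ = m⁻¹ · cd² · (kg·m²·s⁻⁴·A⁻²) = kg·m·s⁻⁴·A⁻²·cd².

kg·m·s⁻⁴·A⁻²·cd²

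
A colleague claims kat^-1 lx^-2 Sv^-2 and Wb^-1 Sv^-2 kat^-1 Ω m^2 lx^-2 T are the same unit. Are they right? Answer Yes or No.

No

Left side:
  kat = s⁻¹·mol.
  So kat⁻¹ = s·mol⁻¹.
  lx = m⁻²·cd.
  So lx⁻² = m⁴·cd⁻².
  Sv = m²·s⁻².
  So Sv⁻² = m⁻⁴·s⁴.
  Combining: kat⁻¹·lx⁻²·Sv⁻² = (s·mol⁻¹) · (m⁴·cd⁻²) · (m⁻⁴·s⁴) = s⁵·mol⁻¹·cd⁻².
Right side:
  Wb = kg·m²·s⁻²·A⁻¹.
  So Wb⁻¹ = kg⁻¹·m⁻²·s²·A.
  Sv = m²·s⁻².
  So Sv⁻² = m⁻⁴·s⁴.
  kat = s⁻¹·mol.
  So kat⁻¹ = s·mol⁻¹.
  Ω = kg·m²·s⁻³·A⁻².
  lx = m⁻²·cd.
  So lx⁻² = m⁴·cd⁻².
  T = kg·s⁻²·A⁻¹.
  Combining: Wb⁻¹·Sv⁻²·kat⁻¹·Ω·m²·lx⁻²·T = (kg⁻¹·m⁻²·s²·A) · (m⁻⁴·s⁴) · (s·mol⁻¹) · (kg·m²·s⁻³·A⁻²) · m² · (m⁴·cd⁻²) · (kg·s⁻²·A⁻¹) = kg·m²·s²·A⁻²·mol⁻¹·cd⁻².
Left is s⁵·mol⁻¹·cd⁻²; right is kg·m²·s²·A⁻²·mol⁻¹·cd⁻² — different.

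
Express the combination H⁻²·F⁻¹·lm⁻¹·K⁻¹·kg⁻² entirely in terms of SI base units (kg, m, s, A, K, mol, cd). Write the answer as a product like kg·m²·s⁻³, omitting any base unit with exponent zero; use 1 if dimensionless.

kg⁻³·m⁻²·A²·K⁻¹·cd⁻¹

H = Wb/A (inductance = flux per current),
    = kg·m²·s⁻²·A⁻².
So H⁻² = kg⁻²·m⁻⁴·s⁴·A⁴.
F = C/V (capacitance = charge per voltage),
    = A·s/(kg·m²·s⁻³·A⁻¹) (substituting C and V),
    = kg⁻¹·m⁻²·s⁴·A².
So F⁻¹ = kg·m²·s⁻⁴·A⁻².
lm = cd·sr = cd (luminous flux; sr is dimensionless).
So lm⁻¹ = cd⁻¹.
Combining: H⁻²·F⁻¹·lm⁻¹·K⁻¹·kg⁻² = (kg⁻²·m⁻⁴·s⁴·A⁴) · (kg·m²·s⁻⁴·A⁻²) · cd⁻¹ · K⁻¹ · kg⁻² = kg⁻³·m⁻²·A²·K⁻¹·cd⁻¹.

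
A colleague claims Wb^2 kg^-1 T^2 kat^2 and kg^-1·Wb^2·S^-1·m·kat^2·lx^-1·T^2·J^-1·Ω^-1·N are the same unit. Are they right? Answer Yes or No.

No

Left side:
  Wb = V·s (flux: a volt is a weber per second),
      = kg·m²·s⁻²·A⁻¹.
  So Wb² = kg²·m⁴·s⁻⁴·A⁻².
  T = Wb/m² (flux density = flux per area),
      = kg·s⁻²·A⁻¹.
  So T² = kg²·s⁻⁴·A⁻².
  kat = mol/s = s⁻¹·mol (catalytic activity).
  So kat² = s⁻²·mol².
  Combining: Wb²·kg⁻¹·T²·kat² = (kg²·m⁴·s⁻⁴·A⁻²) · kg⁻¹ · (kg²·s⁻⁴·A⁻²) · (s⁻²·mol²) = kg³·m⁴·s⁻¹⁰·A⁻⁴·mol².
Right side:
  Wb = V·s (flux: a volt is a weber per second),
      = kg·m²·s⁻²·A⁻¹.
  So Wb² = kg²·m⁴·s⁻⁴·A⁻².
  S = 1/Ω (conductance is reciprocal resistance),
      = kg⁻¹·m⁻²·s³·A².
  So S⁻¹ = kg·m²·s⁻³·A⁻².
  kat = mol/s = s⁻¹·mol (catalytic activity).
  So kat² = s⁻²·mol².
  lx = lm/m² (illuminance = luminous flux per area),
      = m⁻²·cd.
  So lx⁻¹ = m²·cd⁻¹.
  T = Wb/m² (flux density = flux per area),
      = kg·s⁻²·A⁻¹.
  So T² = kg²·s⁻⁴·A⁻².
  J = N·m (work = force × distance),
      = kg·m²·s⁻².
  So J⁻¹ = kg⁻¹·m⁻²·s².
  Ω = V/A (resistance = voltage per current),
      = kg·m²·s⁻³·A⁻².
  So Ω⁻¹ = kg⁻¹·m⁻²·s³·A².
  N = kg·m/s² = kg·m·s⁻² (force = mass × acceleration).
  Combining: kg⁻¹·Wb²·S⁻¹·m·kat²·lx⁻¹·T²·J⁻¹·Ω⁻¹·N = kg⁻¹ · (kg²·m⁴·s⁻⁴·A⁻²) · (kg·m²·s⁻³·A⁻²) · m · (s⁻²·mol²) · (m²·cd⁻¹) · (kg²·s⁻⁴·A⁻²) · (kg⁻¹·m⁻²·s²) · (kg⁻¹·m⁻²·s³·A²) · (kg·m·s⁻²) = kg³·m⁶·s⁻¹⁰·A⁻⁴·mol²·cd⁻¹.
Left is kg³·m⁴·s⁻¹⁰·A⁻⁴·mol²; right is kg³·m⁶·s⁻¹⁰·A⁻⁴·mol²·cd⁻¹ — different.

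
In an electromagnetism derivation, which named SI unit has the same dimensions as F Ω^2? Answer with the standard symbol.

H

F = kg⁻¹·m⁻²·s⁴·A².
Ω = kg·m²·s⁻³·A⁻².
So Ω² = kg²·m⁴·s⁻⁶·A⁻⁴.
Combining: F·Ω² = (kg⁻¹·m⁻²·s⁴·A²) · (kg²·m⁴·s⁻⁶·A⁻⁴) = kg·m²·s⁻²·A⁻².
kg·m²·s⁻²·A⁻² is the base-SI form of the henry.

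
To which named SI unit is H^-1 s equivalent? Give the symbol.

H = Wb/A (inductance = flux per current),
    = kg·m²·s⁻²·A⁻².
So H⁻¹ = kg⁻¹·m⁻²·s²·A².
Combining: H⁻¹·s = (kg⁻¹·m⁻²·s²·A²) · s = kg⁻¹·m⁻²·s³·A².
kg⁻¹·m⁻²·s³·A² is the base-SI form of the siemens.

S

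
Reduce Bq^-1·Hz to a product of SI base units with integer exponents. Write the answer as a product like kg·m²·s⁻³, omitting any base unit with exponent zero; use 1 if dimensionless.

Bq = 1/s = s⁻¹ (activity is decays per second).
So Bq⁻¹ = s.
Hz = 1/s = s⁻¹ (frequency is cycles per second).
Combining: Bq⁻¹·Hz = s · s⁻¹ = 1.

1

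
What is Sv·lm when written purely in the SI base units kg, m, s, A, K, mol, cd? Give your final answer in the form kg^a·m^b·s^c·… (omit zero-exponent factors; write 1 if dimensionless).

m²·s⁻²·cd

Sv = m²·s⁻².
lm = cd.
Combining: Sv·lm = (m²·s⁻²) · cd = m²·s⁻²·cd.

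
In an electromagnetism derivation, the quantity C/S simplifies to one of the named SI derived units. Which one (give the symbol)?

C = s·A.
S = kg⁻¹·m⁻²·s³·A².
So S⁻¹ = kg·m²·s⁻³·A⁻².
Combining: C·S⁻¹ = (s·A) · (kg·m²·s⁻³·A⁻²) = kg·m²·s⁻²·A⁻¹.
kg·m²·s⁻²·A⁻¹ is the base-SI form of the weber.

Wb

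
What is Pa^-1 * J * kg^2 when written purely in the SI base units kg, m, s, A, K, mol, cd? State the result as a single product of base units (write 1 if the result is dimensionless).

kg²·m³

Pa = N/m² (pressure = force per area),
    = kg·m⁻¹·s⁻².
So Pa⁻¹ = kg⁻¹·m·s².
J = N·m (work = force × distance),
    = kg·m²·s⁻².
Combining: Pa⁻¹·J·kg² = (kg⁻¹·m·s²) · (kg·m²·s⁻²) · kg² = kg²·m³.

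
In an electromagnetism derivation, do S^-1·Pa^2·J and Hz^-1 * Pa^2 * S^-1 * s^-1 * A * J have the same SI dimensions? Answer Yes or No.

Left side:
  S = kg⁻¹·m⁻²·s³·A².
  So S⁻¹ = kg·m²·s⁻³·A⁻².
  Pa = kg·m⁻¹·s⁻².
  So Pa² = kg²·m⁻²·s⁻⁴.
  J = kg·m²·s⁻².
  Combining: S⁻¹·Pa²·J = (kg·m²·s⁻³·A⁻²) · (kg²·m⁻²·s⁻⁴) · (kg·m²·s⁻²) = kg⁴·m²·s⁻⁹·A⁻².
Right side:
  Hz = 1/s = s⁻¹ (frequency is cycles per second).
  So Hz⁻¹ = s.
  Pa = N/m² (pressure = force per area),
      = kg·m⁻¹·s⁻².
  So Pa² = kg²·m⁻²·s⁻⁴.
  S = 1/Ω (conductance is reciprocal resistance),
      = kg⁻¹·m⁻²·s³·A².
  So S⁻¹ = kg·m²·s⁻³·A⁻².
  J = N·m (work = force × distance),
      = kg·m²·s⁻².
  Combining: Hz⁻¹·Pa²·S⁻¹·s⁻¹·A·J = s · (kg²·m⁻²·s⁻⁴) · (kg·m²·s⁻³·A⁻²) · s⁻¹ · A · (kg·m²·s⁻²) = kg⁴·m²·s⁻⁹·A⁻¹.
Left is kg⁴·m²·s⁻⁹·A⁻²; right is kg⁴·m²·s⁻⁹·A⁻¹ — different.

No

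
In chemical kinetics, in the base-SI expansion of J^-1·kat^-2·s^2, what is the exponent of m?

-2

J = N·m (work = force × distance),
    = kg·m²·s⁻².
So J⁻¹ = kg⁻¹·m⁻²·s².
kat = mol/s = s⁻¹·mol (catalytic activity).
So kat⁻² = s²·mol⁻².
Combining: J⁻¹·kat⁻²·s² = (kg⁻¹·m⁻²·s²) · (s²·mol⁻²) · s² = kg⁻¹·m⁻²·s⁶·mol⁻².
The exponent of m is -2.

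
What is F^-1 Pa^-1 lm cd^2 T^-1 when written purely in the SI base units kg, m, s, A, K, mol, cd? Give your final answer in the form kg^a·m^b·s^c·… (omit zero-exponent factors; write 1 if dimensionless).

kg⁻¹·m³·A⁻¹·cd³

F = kg⁻¹·m⁻²·s⁴·A².
So F⁻¹ = kg·m²·s⁻⁴·A⁻².
Pa = kg·m⁻¹·s⁻².
So Pa⁻¹ = kg⁻¹·m·s².
lm = cd.
T = kg·s⁻²·A⁻¹.
So T⁻¹ = kg⁻¹·s²·A.
Combining: F⁻¹·Pa⁻¹·lm·cd²·T⁻¹ = (kg·m²·s⁻⁴·A⁻²) · (kg⁻¹·m·s²) · cd · cd² · (kg⁻¹·s²·A) = kg⁻¹·m³·A⁻¹·cd³.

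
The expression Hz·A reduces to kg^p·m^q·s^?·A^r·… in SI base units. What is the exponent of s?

-1

Hz = s⁻¹.
Combining: Hz·A = s⁻¹ · A = s⁻¹·A.
The exponent of s is -1.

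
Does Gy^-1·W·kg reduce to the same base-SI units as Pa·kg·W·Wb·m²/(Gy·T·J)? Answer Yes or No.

No

Left side:
  Gy = m²·s⁻².
  So Gy⁻¹ = m⁻²·s².
  W = kg·m²·s⁻³.
  Combining: Gy⁻¹·W·kg = (m⁻²·s²) · (kg·m²·s⁻³) · kg = kg²·s⁻¹.
Right side:
  Pa = N/m² (pressure = force per area),
      = kg·m⁻¹·s⁻².
  Gy = J/kg (absorbed dose = energy per mass),
      = m²·s⁻².
  So Gy⁻¹ = m⁻²·s².
  T = Wb/m² (flux density = flux per area),
      = kg·s⁻²·A⁻¹.
  So T⁻¹ = kg⁻¹·s²·A.
  W = J/s (power = energy per time),
      = kg·m²·s⁻³.
  Wb = V·s (flux: a volt is a weber per second),
      = kg·m²·s⁻²·A⁻¹.
  J = N·m (work = force × distance),
      = kg·m²·s⁻².
  So J⁻¹ = kg⁻¹·m⁻²·s².
  Combining: Pa·kg·Gy⁻¹·T⁻¹·W·Wb·J⁻¹·m² = (kg·m⁻¹·s⁻²) · kg · (m⁻²·s²) · (kg⁻¹·s²·A) · (kg·m²·s⁻³) · (kg·m²·s⁻²·A⁻¹) · (kg⁻¹·m⁻²·s²) · m² = kg²·m·s⁻¹.
Left is kg²·s⁻¹; right is kg²·m·s⁻¹ — different.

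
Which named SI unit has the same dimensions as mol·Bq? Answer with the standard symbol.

Bq = 1/s = s⁻¹ (activity is decays per second).
Combining: mol·Bq = mol · s⁻¹ = s⁻¹·mol.
s⁻¹·mol is the base-SI form of the katal.

kat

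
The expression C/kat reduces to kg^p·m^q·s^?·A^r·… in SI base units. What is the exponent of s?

2

C = A·s = s·A (charge = current × time).
kat = mol/s = s⁻¹·mol (catalytic activity).
So kat⁻¹ = s·mol⁻¹.
Combining: C·kat⁻¹ = (s·A) · (s·mol⁻¹) = s²·A·mol⁻¹.
The exponent of s is 2.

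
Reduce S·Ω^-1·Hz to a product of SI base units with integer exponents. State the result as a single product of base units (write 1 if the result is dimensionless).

kg⁻²·m⁻⁴·s⁵·A⁴

S = kg⁻¹·m⁻²·s³·A².
Ω = kg·m²·s⁻³·A⁻².
So Ω⁻¹ = kg⁻¹·m⁻²·s³·A².
Hz = s⁻¹.
Combining: S·Ω⁻¹·Hz = (kg⁻¹·m⁻²·s³·A²) · (kg⁻¹·m⁻²·s³·A²) · s⁻¹ = kg⁻²·m⁻⁴·s⁵·A⁴.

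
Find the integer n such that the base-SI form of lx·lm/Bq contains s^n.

1

lx = lm/m² (illuminance = luminous flux per area),
    = m⁻²·cd.
Bq = 1/s = s⁻¹ (activity is decays per second).
So Bq⁻¹ = s.
lm = cd·sr = cd (luminous flux; sr is dimensionless).
Combining: lx·Bq⁻¹·lm = (m⁻²·cd) · s · cd = m⁻²·s·cd².
The exponent of s is 1.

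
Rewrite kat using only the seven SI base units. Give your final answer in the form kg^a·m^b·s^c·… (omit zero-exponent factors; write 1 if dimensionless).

kat = mol/s = s⁻¹·mol (catalytic activity).

s⁻¹·mol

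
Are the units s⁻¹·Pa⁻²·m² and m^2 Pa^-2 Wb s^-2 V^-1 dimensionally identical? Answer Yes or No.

Yes

Left side:
  Pa = kg·m⁻¹·s⁻².
  So Pa⁻² = kg⁻²·m²·s⁴.
  Combining: s⁻¹·Pa⁻²·m² = s⁻¹ · (kg⁻²·m²·s⁴) · m² = kg⁻²·m⁴·s³.
Right side:
  Pa = kg·m⁻¹·s⁻².
  So Pa⁻² = kg⁻²·m²·s⁴.
  Wb = kg·m²·s⁻²·A⁻¹.
  V = kg·m²·s⁻³·A⁻¹.
  So V⁻¹ = kg⁻¹·m⁻²·s³·A.
  Combining: m²·Pa⁻²·Wb·s⁻²·V⁻¹ = m² · (kg⁻²·m²·s⁴) · (kg·m²·s⁻²·A⁻¹) · s⁻² · (kg⁻¹·m⁻²·s³·A) = kg⁻²·m⁴·s³.
Both reduce to kg⁻²·m⁴·s³.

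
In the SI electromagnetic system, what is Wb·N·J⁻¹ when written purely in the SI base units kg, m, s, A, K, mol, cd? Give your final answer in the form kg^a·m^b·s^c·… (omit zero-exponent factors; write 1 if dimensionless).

Wb = V·s (flux: a volt is a weber per second),
    = kg·m²·s⁻²·A⁻¹.
N = kg·m/s² = kg·m·s⁻² (force = mass × acceleration).
J = N·m (work = force × distance),
    = kg·m²·s⁻².
So J⁻¹ = kg⁻¹·m⁻²·s².
Combining: Wb·N·J⁻¹ = (kg·m²·s⁻²·A⁻¹) · (kg·m·s⁻²) · (kg⁻¹·m⁻²·s²) = kg·m·s⁻²·A⁻¹.

kg·m·s⁻²·A⁻¹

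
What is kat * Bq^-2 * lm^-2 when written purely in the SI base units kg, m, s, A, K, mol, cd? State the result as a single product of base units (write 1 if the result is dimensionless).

s·mol·cd⁻²

kat = mol/s = s⁻¹·mol (catalytic activity).
Bq = 1/s = s⁻¹ (activity is decays per second).
So Bq⁻² = s².
lm = cd·sr = cd (luminous flux; sr is dimensionless).
So lm⁻² = cd⁻².
Combining: kat·Bq⁻²·lm⁻² = (s⁻¹·mol) · s² · cd⁻² = s·mol·cd⁻².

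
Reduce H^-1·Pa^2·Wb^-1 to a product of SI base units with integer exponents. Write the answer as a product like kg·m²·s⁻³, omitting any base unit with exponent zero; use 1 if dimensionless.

m⁻⁶·A³

H = kg·m²·s⁻²·A⁻².
So H⁻¹ = kg⁻¹·m⁻²·s²·A².
Pa = kg·m⁻¹·s⁻².
So Pa² = kg²·m⁻²·s⁻⁴.
Wb = kg·m²·s⁻²·A⁻¹.
So Wb⁻¹ = kg⁻¹·m⁻²·s²·A.
Combining: H⁻¹·Pa²·Wb⁻¹ = (kg⁻¹·m⁻²·s²·A²) · (kg²·m⁻²·s⁻⁴) · (kg⁻¹·m⁻²·s²·A) = m⁻⁶·A³.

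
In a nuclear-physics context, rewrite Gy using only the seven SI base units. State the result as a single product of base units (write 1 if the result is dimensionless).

Gy = J/kg (absorbed dose = energy per mass),
    = m²·s⁻².

m²·s⁻²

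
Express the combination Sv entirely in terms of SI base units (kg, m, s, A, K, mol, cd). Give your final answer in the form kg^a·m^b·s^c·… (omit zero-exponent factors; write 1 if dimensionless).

m²·s⁻²

Sv = m²·s⁻².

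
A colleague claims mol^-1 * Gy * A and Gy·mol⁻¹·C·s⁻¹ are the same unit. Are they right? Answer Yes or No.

Left side:
  Gy = J/kg (absorbed dose = energy per mass),
      = m²·s⁻².
  Combining: mol⁻¹·Gy·A = mol⁻¹ · (m²·s⁻²) · A = m²·s⁻²·A·mol⁻¹.
Right side:
  Gy = J/kg (absorbed dose = energy per mass),
      = m²·s⁻².
  C = A·s = s·A (charge = current × time).
  Combining: Gy·mol⁻¹·C·s⁻¹ = (m²·s⁻²) · mol⁻¹ · (s·A) · s⁻¹ = m²·s⁻²·A·mol⁻¹.
Both reduce to m²·s⁻²·A·mol⁻¹.

Yes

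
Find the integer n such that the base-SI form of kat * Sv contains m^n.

2

kat = s⁻¹·mol.
Sv = m²·s⁻².
Combining: kat·Sv = (s⁻¹·mol) · (m²·s⁻²) = m²·s⁻³·mol.
The exponent of m is 2.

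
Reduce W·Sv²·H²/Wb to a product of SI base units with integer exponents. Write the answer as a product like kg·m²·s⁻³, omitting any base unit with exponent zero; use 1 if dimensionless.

kg²·m⁸·s⁻⁹·A⁻³

W = J/s (power = energy per time),
    = kg·m²·s⁻³.
Wb = V·s (flux: a volt is a weber per second),
    = kg·m²·s⁻²·A⁻¹.
So Wb⁻¹ = kg⁻¹·m⁻²·s²·A.
Sv = J/kg (equivalent dose = energy per mass),
    = m²·s⁻².
So Sv² = m⁴·s⁻⁴.
H = Wb/A (inductance = flux per current),
    = kg·m²·s⁻²·A⁻².
So H² = kg²·m⁴·s⁻⁴·A⁻⁴.
Combining: W·Wb⁻¹·Sv²·H² = (kg·m²·s⁻³) · (kg⁻¹·m⁻²·s²·A) · (m⁴·s⁻⁴) · (kg²·m⁴·s⁻⁴·A⁻⁴) = kg²·m⁸·s⁻⁹·A⁻³.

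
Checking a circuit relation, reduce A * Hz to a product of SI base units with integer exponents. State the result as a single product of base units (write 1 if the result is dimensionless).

s⁻¹·A

Hz = 1/s = s⁻¹ (frequency is cycles per second).
Combining: A·Hz = A · s⁻¹ = s⁻¹·A.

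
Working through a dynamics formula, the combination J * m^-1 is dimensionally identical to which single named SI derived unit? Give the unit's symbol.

J = N·m (work = force × distance),
    = kg·m²·s⁻².
Combining: J·m⁻¹ = (kg·m²·s⁻²) · m⁻¹ = kg·m·s⁻².
kg·m·s⁻² is the base-SI form of the newton.

N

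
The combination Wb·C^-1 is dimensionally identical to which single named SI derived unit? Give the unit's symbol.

Wb = V·s (flux: a volt is a weber per second),
    = kg·m²·s⁻²·A⁻¹.
C = A·s = s·A (charge = current × time).
So C⁻¹ = s⁻¹·A⁻¹.
Combining: Wb·C⁻¹ = (kg·m²·s⁻²·A⁻¹) · (s⁻¹·A⁻¹) = kg·m²·s⁻³·A⁻².
kg·m²·s⁻³·A⁻² is the base-SI form of the ohm.

Ω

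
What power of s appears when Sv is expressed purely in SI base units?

-2

Sv = J/kg (equivalent dose = energy per mass),
    = m²·s⁻².
The exponent of s is -2.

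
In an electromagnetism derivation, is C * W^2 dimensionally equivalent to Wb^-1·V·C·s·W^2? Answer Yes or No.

Yes

Left side:
  C = s·A.
  W = kg·m²·s⁻³.
  So W² = kg²·m⁴·s⁻⁶.
  Combining: C·W² = (s·A) · (kg²·m⁴·s⁻⁶) = kg²·m⁴·s⁻⁵·A.
Right side:
  Wb = V·s (flux: a volt is a weber per second),
      = kg·m²·s⁻²·A⁻¹.
  So Wb⁻¹ = kg⁻¹·m⁻²·s²·A.
  V = W/A (potential = power per current),
      = kg·m²·s⁻³·A⁻¹.
  C = A·s = s·A (charge = current × time).
  W = J/s (power = energy per time),
      = kg·m²·s⁻³.
  So W² = kg²·m⁴·s⁻⁶.
  Combining: Wb⁻¹·V·C·s·W² = (kg⁻¹·m⁻²·s²·A) · (kg·m²·s⁻³·A⁻¹) · (s·A) · s · (kg²·m⁴·s⁻⁶) = kg²·m⁴·s⁻⁵·A.
Both reduce to kg²·m⁴·s⁻⁵·A.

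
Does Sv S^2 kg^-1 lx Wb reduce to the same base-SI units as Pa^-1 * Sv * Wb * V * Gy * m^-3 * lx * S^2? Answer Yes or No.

Left side:
  Sv = m²·s⁻².
  S = kg⁻¹·m⁻²·s³·A².
  So S² = kg⁻²·m⁻⁴·s⁶·A⁴.
  lx = m⁻²·cd.
  Wb = kg·m²·s⁻²·A⁻¹.
  Combining: Sv·S²·kg⁻¹·lx·Wb = (m²·s⁻²) · (kg⁻²·m⁻⁴·s⁶·A⁴) · kg⁻¹ · (m⁻²·cd) · (kg·m²·s⁻²·A⁻¹) = kg⁻²·m⁻²·s²·A³·cd.
Right side:
  Pa = kg·m⁻¹·s⁻².
  So Pa⁻¹ = kg⁻¹·m·s².
  Sv = m²·s⁻².
  Wb = kg·m²·s⁻²·A⁻¹.
  V = kg·m²·s⁻³·A⁻¹.
  Gy = m²·s⁻².
  lx = m⁻²·cd.
  S = kg⁻¹·m⁻²·s³·A².
  So S² = kg⁻²·m⁻⁴·s⁶·A⁴.
  Combining: Pa⁻¹·Sv·Wb·V·Gy·m⁻³·lx·S² = (kg⁻¹·m·s²) · (m²·s⁻²) · (kg·m²·s⁻²·A⁻¹) · (kg·m²·s⁻³·A⁻¹) · (m²·s⁻²) · m⁻³ · (m⁻²·cd) · (kg⁻²·m⁻⁴·s⁶·A⁴) = kg⁻¹·s⁻¹·A²·cd.
Left is kg⁻²·m⁻²·s²·A³·cd; right is kg⁻¹·s⁻¹·A²·cd — different.

No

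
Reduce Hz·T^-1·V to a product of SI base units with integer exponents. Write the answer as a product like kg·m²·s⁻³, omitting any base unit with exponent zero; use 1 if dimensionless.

Hz = 1/s = s⁻¹ (frequency is cycles per second).
T = Wb/m² (flux density = flux per area),
    = kg·s⁻²·A⁻¹.
So T⁻¹ = kg⁻¹·s²·A.
V = W/A (potential = power per current),
    = kg·m²·s⁻³·A⁻¹.
Combining: Hz·T⁻¹·V = s⁻¹ · (kg⁻¹·s²·A) · (kg·m²·s⁻³·A⁻¹) = m²·s⁻².

m²·s⁻²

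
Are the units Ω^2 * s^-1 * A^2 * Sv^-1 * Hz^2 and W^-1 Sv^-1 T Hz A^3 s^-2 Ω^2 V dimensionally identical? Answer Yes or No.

Left side:
  Ω = V/A (resistance = voltage per current),
      = kg·m²·s⁻³·A⁻².
  So Ω² = kg²·m⁴·s⁻⁶·A⁻⁴.
  Sv = J/kg (equivalent dose = energy per mass),
      = m²·s⁻².
  So Sv⁻¹ = m⁻²·s².
  Hz = 1/s = s⁻¹ (frequency is cycles per second).
  So Hz² = s⁻².
  Combining: Ω²·s⁻¹·A²·Sv⁻¹·Hz² = (kg²·m⁴·s⁻⁶·A⁻⁴) · s⁻¹ · A² · (m⁻²·s²) · s⁻² = kg²·m²·s⁻⁷·A⁻².
Right side:
  W = J/s (power = energy per time),
      = kg·m²·s⁻³.
  So W⁻¹ = kg⁻¹·m⁻²·s³.
  Sv = J/kg (equivalent dose = energy per mass),
      = m²·s⁻².
  So Sv⁻¹ = m⁻²·s².
  T = Wb/m² (flux density = flux per area),
      = kg·s⁻²·A⁻¹.
  Hz = 1/s = s⁻¹ (frequency is cycles per second).
  Ω = V/A (resistance = voltage per current),
      = kg·m²·s⁻³·A⁻².
  So Ω² = kg²·m⁴·s⁻⁶·A⁻⁴.
  V = W/A (potential = power per current),
      = kg·m²·s⁻³·A⁻¹.
  Combining: W⁻¹·Sv⁻¹·T·Hz·A³·s⁻²·Ω²·V = (kg⁻¹·m⁻²·s³) · (m⁻²·s²) · (kg·s⁻²·A⁻¹) · s⁻¹ · A³ · s⁻² · (kg²·m⁴·s⁻⁶·A⁻⁴) · (kg·m²·s⁻³·A⁻¹) = kg³·m²·s⁻⁹·A⁻³.
Left is kg²·m²·s⁻⁷·A⁻²; right is kg³·m²·s⁻⁹·A⁻³ — different.

No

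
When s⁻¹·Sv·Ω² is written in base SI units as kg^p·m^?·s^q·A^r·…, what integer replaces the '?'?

6

Sv = J/kg (equivalent dose = energy per mass),
    = m²·s⁻².
Ω = V/A (resistance = voltage per current),
    = kg·m²·s⁻³·A⁻².
So Ω² = kg²·m⁴·s⁻⁶·A⁻⁴.
Combining: s⁻¹·Sv·Ω² = s⁻¹ · (m²·s⁻²) · (kg²·m⁴·s⁻⁶·A⁻⁴) = kg²·m⁶·s⁻⁹·A⁻⁴.
The exponent of m is 6.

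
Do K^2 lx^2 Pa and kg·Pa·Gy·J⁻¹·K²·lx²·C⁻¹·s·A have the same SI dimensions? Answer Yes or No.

Yes

Left side:
  lx = lm/m² (illuminance = luminous flux per area),
      = m⁻²·cd.
  So lx² = m⁻⁴·cd².
  Pa = N/m² (pressure = force per area),
      = kg·m⁻¹·s⁻².
  Combining: K²·lx²·Pa = K² · (m⁻⁴·cd²) · (kg·m⁻¹·s⁻²) = kg·m⁻⁵·s⁻²·K²·cd².
Right side:
  Pa = kg·m⁻¹·s⁻².
  Gy = m²·s⁻².
  J = kg·m²·s⁻².
  So J⁻¹ = kg⁻¹·m⁻²·s².
  lx = m⁻²·cd.
  So lx² = m⁻⁴·cd².
  C = s·A.
  So C⁻¹ = s⁻¹·A⁻¹.
  Combining: kg·Pa·Gy·J⁻¹·K²·lx²·C⁻¹·s·A = kg · (kg·m⁻¹·s⁻²) · (m²·s⁻²) · (kg⁻¹·m⁻²·s²) · K² · (m⁻⁴·cd²) · (s⁻¹·A⁻¹) · s · A = kg·m⁻⁵·s⁻²·K²·cd².
Both reduce to kg·m⁻⁵·s⁻²·K²·cd².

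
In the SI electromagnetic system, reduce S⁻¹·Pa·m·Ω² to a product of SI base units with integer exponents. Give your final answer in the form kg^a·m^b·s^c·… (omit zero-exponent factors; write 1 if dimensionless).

kg⁴·m⁶·s⁻¹¹·A⁻⁶

S = 1/Ω (conductance is reciprocal resistance),
    = kg⁻¹·m⁻²·s³·A².
So S⁻¹ = kg·m²·s⁻³·A⁻².
Pa = N/m² (pressure = force per area),
    = kg·m⁻¹·s⁻².
Ω = V/A (resistance = voltage per current),
    = kg·m²·s⁻³·A⁻².
So Ω² = kg²·m⁴·s⁻⁶·A⁻⁴.
Combining: S⁻¹·Pa·m·Ω² = (kg·m²·s⁻³·A⁻²) · (kg·m⁻¹·s⁻²) · m · (kg²·m⁴·s⁻⁶·A⁻⁴) = kg⁴·m⁶·s⁻¹¹·A⁻⁶.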